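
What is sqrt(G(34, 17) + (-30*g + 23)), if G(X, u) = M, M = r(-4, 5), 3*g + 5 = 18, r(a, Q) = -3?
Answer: I*sqrt(110) ≈ 10.488*I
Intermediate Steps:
g = 13/3 (g = -5/3 + (1/3)*18 = -5/3 + 6 = 13/3 ≈ 4.3333)
M = -3
G(X, u) = -3
sqrt(G(34, 17) + (-30*g + 23)) = sqrt(-3 + (-30*13/3 + 23)) = sqrt(-3 + (-130 + 23)) = sqrt(-3 - 107) = sqrt(-110) = I*sqrt(110)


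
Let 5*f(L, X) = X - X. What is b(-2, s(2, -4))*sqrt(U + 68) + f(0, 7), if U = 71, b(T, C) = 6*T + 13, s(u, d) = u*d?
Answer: sqrt(139) ≈ 11.790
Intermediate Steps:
s(u, d) = d*u
b(T, C) = 13 + 6*T
f(L, X) = 0 (f(L, X) = (X - X)/5 = (1/5)*0 = 0)
b(-2, s(2, -4))*sqrt(U + 68) + f(0, 7) = (13 + 6*(-2))*sqrt(71 + 68) + 0 = (13 - 12)*sqrt(139) + 0 = 1*sqrt(139) + 0 = sqrt(139) + 0 = sqrt(139)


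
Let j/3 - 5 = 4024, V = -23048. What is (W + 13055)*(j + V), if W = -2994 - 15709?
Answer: 61907728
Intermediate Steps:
W = -18703
j = 12087 (j = 15 + 3*4024 = 15 + 12072 = 12087)
(W + 13055)*(j + V) = (-18703 + 13055)*(12087 - 23048) = -5648*(-10961) = 61907728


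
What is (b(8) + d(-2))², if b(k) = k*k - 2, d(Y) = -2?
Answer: 3600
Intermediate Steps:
b(k) = -2 + k² (b(k) = k² - 2 = -2 + k²)
(b(8) + d(-2))² = ((-2 + 8²) - 2)² = ((-2 + 64) - 2)² = (62 - 2)² = 60² = 3600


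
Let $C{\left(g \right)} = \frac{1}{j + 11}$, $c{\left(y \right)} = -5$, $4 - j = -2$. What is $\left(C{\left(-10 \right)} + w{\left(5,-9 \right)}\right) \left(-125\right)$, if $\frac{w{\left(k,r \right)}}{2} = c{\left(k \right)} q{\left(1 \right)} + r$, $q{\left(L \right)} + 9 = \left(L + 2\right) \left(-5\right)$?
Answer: $- \frac{471875}{17} \approx -27757.0$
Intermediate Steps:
$j = 6$ ($j = 4 - -2 = 4 + 2 = 6$)
$q{\left(L \right)} = -19 - 5 L$ ($q{\left(L \right)} = -9 + \left(L + 2\right) \left(-5\right) = -9 + \left(2 + L\right) \left(-5\right) = -9 - \left(10 + 5 L\right) = -19 - 5 L$)
$C{\left(g \right)} = \frac{1}{17}$ ($C{\left(g \right)} = \frac{1}{6 + 11} = \frac{1}{17}$)
$w{\left(k,r \right)} = 240 + 2 r$ ($w{\left(k,r \right)} = 2 \left(- 5 \left(-19 - 5\right) + r\right) = 2 \left(\left(-5\right) \left(-24\right) + r\right) = 2 \left(120 + r\right) = 240 + 2 r$)
$\left(C{\left(-10 \right)} + w{\left(5,-9 \right)}\right) \left(-125\right) = \left(\frac{1}{17} + \left(240 + 2 \left(-9\right)\right)\right) \left(-125\right) = \left(\frac{1}{17} + \left(240 - 18\right)\right) \left(-125\right) = \left(\frac{1}{17} + 222\right) \left(-125\right) = \frac{3775}{17} \left(-125\right) = - \frac{471875}{17}$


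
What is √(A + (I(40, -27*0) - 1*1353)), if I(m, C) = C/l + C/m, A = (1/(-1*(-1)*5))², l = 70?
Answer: 4*I*√2114/5 ≈ 36.783*I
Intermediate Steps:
A = 1/25 (A = (1/(1*5))² = (1/5)² = (⅕)² = 1/25 ≈ 0.040000)
I(m, C) = C/70 + C/m
√(A + (I(40, -27*0) - 1*1353)) = √(1/25 + (((-27*0)/70 - 27*0/40) - 1*1353)) = √(1/25 + (((1/70)*0 + 0*(1/40)) - 1353)) = √(1/25 + ((0 + 0) - 1353)) = √(1/25 + (0 - 1353)) = √(1/25 - 1353) = √(-33824/25) = 4*I*√2114/5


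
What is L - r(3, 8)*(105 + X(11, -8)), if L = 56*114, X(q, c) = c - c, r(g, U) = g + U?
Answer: 5229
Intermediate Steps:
r(g, U) = U + g
X(q, c) = 0
L = 6384
L - r(3, 8)*(105 + X(11, -8)) = 6384 - (8 + 3)*(105 + 0) = 6384 - 11*105 = 6384 - 1*1155 = 6384 - 1155 = 5229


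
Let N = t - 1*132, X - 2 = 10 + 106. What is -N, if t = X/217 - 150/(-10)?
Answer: 25271/217 ≈ 116.46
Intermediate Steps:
X = 118 (X = 2 + (10 + 106) = 2 + 116 = 118)
t = 3373/217 (t = 118/217 - 150/(-10) = 118*(1/217) - 150*(-⅒) = 118/217 + 15 = 3373/217 ≈ 15.544)
N = -25271/217 (N = 3373/217 - 1*132 = 3373/217 - 132 = -25271/217 ≈ -116.46)
-N = -1*(-25271/217) = 25271/217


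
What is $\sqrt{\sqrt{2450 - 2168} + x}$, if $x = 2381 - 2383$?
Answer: $\sqrt{-2 + \sqrt{282}} \approx 3.8461$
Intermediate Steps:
$x = -2$ ($x = 2381 - 2383 = -2$)
$\sqrt{\sqrt{2450 - 2168} + x} = \sqrt{\sqrt{2450 - 2168} - 2} = \sqrt{\sqrt{282} - 2} = \sqrt{-2 + \sqrt{282}}$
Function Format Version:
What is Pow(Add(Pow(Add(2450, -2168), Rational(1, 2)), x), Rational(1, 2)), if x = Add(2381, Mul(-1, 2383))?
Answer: Pow(Add(-2, Pow(282, Rational(1, 2))), Rational(1, 2)) ≈ 3.8461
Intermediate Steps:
x = -2 (x = Add(2381, -2383) = -2)
Pow(Add(Pow(Add(2450, -2168), Rational(1, 2)), x), Rational(1, 2)) = Pow(Add(Pow(Add(2450, -2168), Rational(1, 2)), -2), Rational(1, 2)) = Pow(Add(Pow(282, Rational(1, 2)), -2), Rational(1, 2)) = Pow(Add(-2, Pow(282, Rational(1, 2))), Rational(1, 2))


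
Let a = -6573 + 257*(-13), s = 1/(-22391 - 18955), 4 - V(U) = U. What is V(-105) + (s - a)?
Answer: 414410957/41346 ≈ 10023.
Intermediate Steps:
V(U) = 4 - U
s = -1/41346 (s = 1/(-41346) = -1/41346 ≈ -2.4186e-5)
a = -9914 (a = -6573 - 3341 = -9914)
V(-105) + (s - a) = (4 - 1*(-105)) + (-1/41346 - 1*(-9914)) = (4 + 105) + (-1/41346 + 9914) = 109 + 409904243/41346 = 414410957/41346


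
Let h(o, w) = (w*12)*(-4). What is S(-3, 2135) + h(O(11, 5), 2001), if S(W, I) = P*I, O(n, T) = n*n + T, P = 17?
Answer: -59753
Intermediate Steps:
O(n, T) = T + n**2 (O(n, T) = n**2 + T = T + n**2)
S(W, I) = 17*I
h(o, w) = -48*w (h(o, w) = (12*w)*(-4) = -48*w)
S(-3, 2135) + h(O(11, 5), 2001) = 17*2135 - 48*2001 = 36295 - 96048 = -59753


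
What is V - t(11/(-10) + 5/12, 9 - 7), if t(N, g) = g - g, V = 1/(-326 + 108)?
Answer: -1/218 ≈ -0.0045872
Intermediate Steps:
V = -1/218 (V = 1/(-218) = -1/218 ≈ -0.0045872)
t(N, g) = 0
V - t(11/(-10) + 5/12, 9 - 7) = -1/218 - 1*0 = -1/218 + 0 = -1/218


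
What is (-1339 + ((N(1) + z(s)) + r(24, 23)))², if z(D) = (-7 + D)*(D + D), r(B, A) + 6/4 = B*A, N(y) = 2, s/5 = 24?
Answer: 2773812889/4 ≈ 6.9345e+8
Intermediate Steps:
s = 120 (s = 5*24 = 120)
r(B, A) = -3/2 + A*B (r(B, A) = -3/2 + B*A = -3/2 + A*B)
z(D) = 2*D*(-7 + D) (z(D) = (-7 + D)*(2*D) = 2*D*(-7 + D))
(-1339 + ((N(1) + z(s)) + r(24, 23)))² = (-1339 + ((2 + 2*120*(-7 + 120)) + (-3/2 + 23*24)))² = (-1339 + ((2 + 2*120*113) + (-3/2 + 552)))² = (-1339 + ((2 + 27120) + 1101/2))² = (-1339 + (27122 + 1101/2))² = (-1339 + 55345/2)² = (52667/2)² = 2773812889/4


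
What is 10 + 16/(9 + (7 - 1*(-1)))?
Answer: 186/17 ≈ 10.941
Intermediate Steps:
10 + 16/(9 + (7 - 1*(-1))) = 10 + 16/(9 + (7 + 1)) = 10 + 16/(9 + 8) = 10 + 16/17 = 186/17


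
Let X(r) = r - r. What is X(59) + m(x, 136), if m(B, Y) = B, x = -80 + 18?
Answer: -62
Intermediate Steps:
x = -62
X(r) = 0
X(59) + m(x, 136) = 0 - 62 = -62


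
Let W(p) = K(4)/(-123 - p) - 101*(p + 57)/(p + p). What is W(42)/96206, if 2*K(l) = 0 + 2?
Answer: -549973/444471720 ≈ -0.0012374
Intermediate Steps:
K(l) = 1 (K(l) = (0 + 2)/2 = (½)*2 = 1)
W(p) = 1/(-123 - p) - 101*(57 + p)/(2*p) (W(p) = 1/(-123 - p) - 101*(p + 57)/(p + p) = 1/(-123 - p) - 101*(57 + p)/(2*p))
W(42)/96206 = ((½)*(-708111 - 18182*42 - 101*42²)/(42*(123 + 42)))/96206 = ((½)*(1/42)*(-708111 - 763644 - 101*1764)/165)*(1/96206) = ((½)*(1/42)*(1/165)*(-708111 - 763644 - 178164))*(1/96206) = ((½)*(1/42)*(1/165)*(-1649919))*(1/96206) = -549973/4620*1/96206 = -549973/444471720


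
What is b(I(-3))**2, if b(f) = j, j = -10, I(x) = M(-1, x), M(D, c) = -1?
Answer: 100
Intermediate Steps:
I(x) = -1
b(f) = -10
b(I(-3))**2 = (-10)**2 = 100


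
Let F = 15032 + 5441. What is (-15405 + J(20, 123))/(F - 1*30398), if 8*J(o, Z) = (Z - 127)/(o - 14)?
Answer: 184861/119100 ≈ 1.5521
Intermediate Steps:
J(o, Z) = (-127 + Z)/(8*(-14 + o)) (J(o, Z) = ((Z - 127)/(o - 14))/8 = ((-127 + Z)/(-14 + o))/8 = (-127 + Z)/(8*(-14 + o)))
F = 20473
(-15405 + J(20, 123))/(F - 1*30398) = (-15405 + (-127 + 123)/(8*(-14 + 20)))/(20473 - 1*30398) = (-15405 + (⅛)*(-4)/6)/(20473 - 30398) = (-15405 + (⅛)*(⅙)*(-4))/(-9925) = (-15405 - 1/12)*(-1/9925) = -184861/12*(-1/9925) = 184861/119100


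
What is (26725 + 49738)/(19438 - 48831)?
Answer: -76463/29393 ≈ -2.6014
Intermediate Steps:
(26725 + 49738)/(19438 - 48831) = 76463/(-29393) = 76463*(-1/29393) = -76463/29393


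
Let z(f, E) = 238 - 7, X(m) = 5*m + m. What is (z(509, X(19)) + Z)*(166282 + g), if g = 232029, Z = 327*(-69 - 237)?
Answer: -39763785441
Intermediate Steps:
Z = -100062 (Z = 327*(-306) = -100062)
X(m) = 6*m
z(f, E) = 231
(z(509, X(19)) + Z)*(166282 + g) = (231 - 100062)*(166282 + 232029) = -99831*398311 = -39763785441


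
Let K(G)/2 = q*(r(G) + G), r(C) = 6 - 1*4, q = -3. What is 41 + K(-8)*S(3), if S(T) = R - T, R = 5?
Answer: 113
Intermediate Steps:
S(T) = 5 - T
r(C) = 2 (r(C) = 6 - 4 = 2)
K(G) = -12 - 6*G (K(G) = 2*(-3*(2 + G)) = 2*(-6 - 3*G) = -12 - 6*G)
41 + K(-8)*S(3) = 41 + (-12 - 6*(-8))*(5 - 1*3) = 41 + (-12 + 48)*(5 - 3) = 41 + 36*2 = 41 + 72 = 113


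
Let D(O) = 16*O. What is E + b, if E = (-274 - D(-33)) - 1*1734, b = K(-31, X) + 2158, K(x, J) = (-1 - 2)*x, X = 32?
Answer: 771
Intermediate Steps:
K(x, J) = -3*x
b = 2251 (b = -3*(-31) + 2158 = 93 + 2158 = 2251)
E = -1480 (E = (-274 - 16*(-33)) - 1*1734 = (-274 - 1*(-528)) - 1734 = (-274 + 528) - 1734 = 254 - 1734 = -1480)
E + b = -1480 + 2251 = 771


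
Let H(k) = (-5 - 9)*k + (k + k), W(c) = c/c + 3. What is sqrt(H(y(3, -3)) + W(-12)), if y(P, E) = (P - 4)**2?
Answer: 2*I*sqrt(2) ≈ 2.8284*I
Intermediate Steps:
W(c) = 4 (W(c) = 1 + 3 = 4)
y(P, E) = (-4 + P)**2
H(k) = -12*k (H(k) = -14*k + 2*k = -12*k)
sqrt(H(y(3, -3)) + W(-12)) = sqrt(-12*(-4 + 3)**2 + 4) = sqrt(-12*(-1)**2 + 4) = sqrt(-12*1 + 4) = sqrt(-12 + 4) = sqrt(-8) = 2*I*sqrt(2)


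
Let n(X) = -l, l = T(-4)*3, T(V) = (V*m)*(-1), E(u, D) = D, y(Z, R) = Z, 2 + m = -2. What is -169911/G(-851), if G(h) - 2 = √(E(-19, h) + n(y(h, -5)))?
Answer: -113274/269 + 56637*I*√803/269 ≈ -421.09 + 5966.3*I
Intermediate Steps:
m = -4 (m = -2 - 2 = -4)
T(V) = 4*V (T(V) = (V*(-4))*(-1) = -4*V*(-1) = 4*V)
l = -48 (l = (4*(-4))*3 = -16*3 = -48)
n(X) = 48 (n(X) = -1*(-48) = 48)
G(h) = 2 + √(48 + h) (G(h) = 2 + √(h + 48) = 2 + √(48 + h))
-169911/G(-851) = -169911/(2 + √(48 - 851)) = -169911/(2 + √(-803)) = -169911/(2 + I*√803)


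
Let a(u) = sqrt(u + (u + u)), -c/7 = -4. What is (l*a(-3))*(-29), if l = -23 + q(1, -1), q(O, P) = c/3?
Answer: 1189*I ≈ 1189.0*I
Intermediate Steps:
c = 28 (c = -7*(-4) = 28)
q(O, P) = 28/3
a(u) = sqrt(3)*sqrt(u) (a(u) = sqrt(u + 2*u) = sqrt(3*u) = sqrt(3)*sqrt(u))
l = -41/3 (l = -23 + 28/3 = -41/3 ≈ -13.667)
(l*a(-3))*(-29) = -41*sqrt(3)*sqrt(-3)/3*(-29) = -41*sqrt(3)*I*sqrt(3)/3*(-29) = -41*I*(-29) = 1189*I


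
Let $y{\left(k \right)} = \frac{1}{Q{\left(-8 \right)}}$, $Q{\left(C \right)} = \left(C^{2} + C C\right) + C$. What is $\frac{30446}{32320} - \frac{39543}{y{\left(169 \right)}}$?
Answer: $- \frac{76681770377}{16160} \approx -4.7452 \cdot 10^{6}$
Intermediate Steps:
$Q{\left(C \right)} = C + 2 C^{2}$ ($Q{\left(C \right)} = \left(C^{2} + C^{2}\right) + C = 2 C^{2} + C = C + 2 C^{2}$)
$y{\left(k \right)} = \frac{1}{120}$ ($y{\left(k \right)} = \frac{1}{\left(-8\right) \left(1 + 2 \left(-8\right)\right)} = \frac{1}{\left(-8\right) \left(1 - 16\right)} = \frac{1}{\left(-8\right) \left(-15\right)} = \frac{1}{120}$)
$\frac{30446}{32320} - \frac{39543}{y{\left(169 \right)}} = \frac{30446}{32320} - 39543 \frac{1}{\frac{1}{120}} = 30446 \cdot \frac{1}{32320} - 4745160 = \frac{15223}{16160} - 4745160 = - \frac{76681770377}{16160}$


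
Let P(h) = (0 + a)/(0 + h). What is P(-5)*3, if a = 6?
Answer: -18/5 ≈ -3.6000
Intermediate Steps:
P(h) = 6/h (P(h) = (0 + 6)/(0 + h) = 6/h)
P(-5)*3 = (6/(-5))*3 = (6*(-⅕))*3 = -6/5*3 = -18/5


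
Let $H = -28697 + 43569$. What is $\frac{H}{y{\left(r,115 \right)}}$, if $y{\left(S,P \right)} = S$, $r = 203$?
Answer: $\frac{14872}{203} \approx 73.261$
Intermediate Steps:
$H = 14872$
$\frac{H}{y{\left(r,115 \right)}} = \frac{14872}{203}$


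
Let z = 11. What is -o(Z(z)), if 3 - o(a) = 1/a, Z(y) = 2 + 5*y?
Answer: -170/57 ≈ -2.9825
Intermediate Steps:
o(a) = 3 - 1/a
-o(Z(z)) = -(3 - 1/(2 + 5*11)) = -(3 - 1/(2 + 55)) = -(3 - 1/57) = -1*170/57 = -170/57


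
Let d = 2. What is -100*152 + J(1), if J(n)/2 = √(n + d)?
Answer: -15200 + 2*√3 ≈ -15197.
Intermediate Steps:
J(n) = 2*√(2 + n) (J(n) = 2*√(n + 2) = 2*√(2 + n))
-100*152 + J(1) = -100*152 + 2*√(2 + 1) = -15200 + 2*√3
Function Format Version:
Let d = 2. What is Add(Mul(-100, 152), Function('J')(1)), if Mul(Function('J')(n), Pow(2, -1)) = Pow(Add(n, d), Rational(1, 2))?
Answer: Add(-15200, Mul(2, Pow(3, Rational(1, 2)))) ≈ -15197.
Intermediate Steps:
Function('J')(n) = Mul(2, Pow(Add(2, n), Rational(1, 2))) (Function('J')(n) = Mul(2, Pow(Add(n, 2), Rational(1, 2))) = Mul(2, Pow(Add(2, n), Rational(1, 2))))
Add(Mul(-100, 152), Function('J')(1)) = Add(Mul(-100, 152), Mul(2, Pow(Add(2, 1), Rational(1, 2)))) = Add(-15200, Mul(2, Pow(3, Rational(1, 2))))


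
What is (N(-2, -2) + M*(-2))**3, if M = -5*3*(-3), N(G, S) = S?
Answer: -778688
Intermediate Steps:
M = 45 (M = -15*(-3) = 45)
(N(-2, -2) + M*(-2))**3 = (-2 + 45*(-2))**3 = (-2 - 90)**3 = (-92)**3 = -778688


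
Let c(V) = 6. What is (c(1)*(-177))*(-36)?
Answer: 38232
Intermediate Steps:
(c(1)*(-177))*(-36) = (6*(-177))*(-36) = -1062*(-36) = 38232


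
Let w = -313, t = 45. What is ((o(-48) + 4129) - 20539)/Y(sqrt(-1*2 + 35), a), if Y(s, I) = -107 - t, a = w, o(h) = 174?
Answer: 4059/38 ≈ 106.82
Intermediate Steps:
a = -313
Y(s, I) = -152 (Y(s, I) = -107 - 1*45 = -107 - 45 = -152)
((o(-48) + 4129) - 20539)/Y(sqrt(-1*2 + 35), a) = ((174 + 4129) - 20539)/(-152) = (4303 - 20539)*(-1/152) = -16236*(-1/152) = 4059/38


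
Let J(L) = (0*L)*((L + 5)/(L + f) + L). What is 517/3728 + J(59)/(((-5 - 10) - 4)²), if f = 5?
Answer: 517/3728 ≈ 0.13868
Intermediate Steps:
J(L) = 0 (J(L) = (0*L)*((L + 5)/(L + 5) + L) = 0*((5 + L)/(5 + L) + L) = 0*(1 + L) = 0)
517/3728 + J(59)/(((-5 - 10) - 4)²) = 517/3728 + 0/(((-5 - 10) - 4)²) = 517*(1/3728) + 0/((-15 - 4)²) = 517/3728 + 0/((-19)²) = 517/3728 + 0/361 = 517/3728 + 0*(1/361) = 517/3728 + 0 = 517/3728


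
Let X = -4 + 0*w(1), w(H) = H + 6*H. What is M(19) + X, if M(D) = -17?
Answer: -21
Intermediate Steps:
w(H) = 7*H
X = -4 (X = -4 + 0*(7*1) = -4 + 0*7 = -4 + 0 = -4)
M(19) + X = -17 - 4 = -21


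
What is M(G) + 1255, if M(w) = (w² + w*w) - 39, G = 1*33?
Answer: 3394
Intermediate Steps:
G = 33
M(w) = -39 + 2*w² (M(w) = (w² + w²) - 39 = 2*w² - 39 = -39 + 2*w²)
M(G) + 1255 = (-39 + 2*33²) + 1255 = (-39 + 2*1089) + 1255 = (-39 + 2178) + 1255 = 2139 + 1255 = 3394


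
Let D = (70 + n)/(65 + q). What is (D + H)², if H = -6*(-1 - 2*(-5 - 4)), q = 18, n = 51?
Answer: 69639025/6889 ≈ 10109.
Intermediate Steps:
H = -102 (H = -6*(-1 - 2*(-9)) = -6*(-1 + 18) = -6*17 = -102)
D = 121/83 (D = (70 + 51)/(65 + 18) = 121/83 ≈ 1.4578)
(D + H)² = (121/83 - 102)² = (-8345/83)² = 69639025/6889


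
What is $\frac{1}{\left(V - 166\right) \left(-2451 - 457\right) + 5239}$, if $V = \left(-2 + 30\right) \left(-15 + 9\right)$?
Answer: $\frac{1}{976511} \approx 1.0241 \cdot 10^{-6}$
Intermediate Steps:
$V = -168$ ($V = 28 \left(-6\right) = -168$)
$\frac{1}{\left(V - 166\right) \left(-2451 - 457\right) + 5239} = \frac{1}{\left(-168 - 166\right) \left(-2451 - 457\right) + 5239} = \frac{1}{\left(-334\right) \left(-2908\right) + 5239} = \frac{1}{971272 + 5239} = \frac{1}{976511}$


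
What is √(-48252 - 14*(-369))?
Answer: I*√43086 ≈ 207.57*I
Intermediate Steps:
√(-48252 - 14*(-369)) = √(-48252 + 5166) = √(-43086) = I*√43086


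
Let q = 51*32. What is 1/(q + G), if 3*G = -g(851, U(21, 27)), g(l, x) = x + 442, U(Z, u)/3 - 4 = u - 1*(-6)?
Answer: 3/4343 ≈ 0.00069077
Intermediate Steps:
U(Z, u) = 30 + 3*u (U(Z, u) = 12 + 3*(u - 1*(-6)) = 12 + 3*(u + 6) = 12 + 3*(6 + u) = 12 + (18 + 3*u) = 30 + 3*u)
g(l, x) = 442 + x
q = 1632
G = -553/3 (G = (-(442 + (30 + 3*27)))/3 = (-(442 + (30 + 81)))/3 = (-(442 + 111))/3 = (-1*553)/3 = (1/3)*(-553) = -553/3 ≈ -184.33)
1/(q + G) = 1/(1632 - 553/3) = 1/(4343/3) = 3/4343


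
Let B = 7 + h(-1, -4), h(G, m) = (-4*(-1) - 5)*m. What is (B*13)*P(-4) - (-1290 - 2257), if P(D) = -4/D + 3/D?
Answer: 14331/4 ≈ 3582.8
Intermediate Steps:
P(D) = -1/D
h(G, m) = -m (h(G, m) = (4 - 5)*m = -m)
B = 11 (B = 7 - 1*(-4) = 7 + 4 = 11)
(B*13)*P(-4) - (-1290 - 2257) = (11*13)*(-1/(-4)) - (-1290 - 2257) = 143*(-1*(-¼)) - 1*(-3547) = 143*(¼) + 3547 = 143/4 + 3547 = 14331/4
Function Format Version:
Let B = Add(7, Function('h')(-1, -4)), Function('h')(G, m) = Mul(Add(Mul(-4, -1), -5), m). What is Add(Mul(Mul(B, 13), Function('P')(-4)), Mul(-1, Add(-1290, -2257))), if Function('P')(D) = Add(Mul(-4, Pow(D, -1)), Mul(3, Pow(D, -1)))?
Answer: Rational(14331, 4) ≈ 3582.8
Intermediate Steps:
Function('P')(D) = Mul(-1, Pow(D, -1))
Function('h')(G, m) = Mul(-1, m) (Function('h')(G, m) = Mul(Add(4, -5), m) = Mul(-1, m))
B = 11 (B = Add(7, Mul(-1, -4)) = Add(7, 4) = 11)
Add(Mul(Mul(B, 13), Function('P')(-4)), Mul(-1, Add(-1290, -2257))) = Add(Mul(Mul(11, 13), Mul(-1, Pow(-4, -1))), Mul(-1, Add(-1290, -2257))) = Add(Mul(143, Mul(-1, Rational(-1, 4))), Mul(-1, -3547)) = Add(Mul(143, Rational(1, 4)), 3547) = Add(Rational(143, 4), 3547) = Rational(14331, 4)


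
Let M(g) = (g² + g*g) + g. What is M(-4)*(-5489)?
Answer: -153692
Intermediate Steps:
M(g) = g + 2*g² (M(g) = (g² + g²) + g = 2*g² + g = g + 2*g²)
M(-4)*(-5489) = -4*(1 + 2*(-4))*(-5489) = -4*(1 - 8)*(-5489) = -4*(-7)*(-5489) = 28*(-5489) = -153692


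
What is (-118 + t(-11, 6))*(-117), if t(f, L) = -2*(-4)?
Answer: 12870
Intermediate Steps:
t(f, L) = 8
(-118 + t(-11, 6))*(-117) = (-118 + 8)*(-117) = -110*(-117) = 12870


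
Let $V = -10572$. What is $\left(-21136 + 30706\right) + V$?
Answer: $-1002$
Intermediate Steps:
$\left(-21136 + 30706\right) + V = \left(-21136 + 30706\right) - 10572 = 9570 - 10572 = -1002$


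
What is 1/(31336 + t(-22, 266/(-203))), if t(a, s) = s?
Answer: 29/908706 ≈ 3.1914e-5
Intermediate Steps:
1/(31336 + t(-22, 266/(-203))) = 1/(31336 + 266/(-203)) = 1/(31336 + 266*(-1/203)) = 1/(31336 - 38/29) = 1/(908706/29) = 29/908706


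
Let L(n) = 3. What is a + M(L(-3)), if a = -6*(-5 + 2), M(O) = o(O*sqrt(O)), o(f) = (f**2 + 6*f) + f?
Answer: 45 + 21*sqrt(3) ≈ 81.373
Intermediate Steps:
o(f) = f**2 + 7*f
M(O) = O**(3/2)*(7 + O**(3/2)) (M(O) = (O*sqrt(O))*(7 + O*sqrt(O)) = O**(3/2)*(7 + O**(3/2)))
a = 18 (a = -6*(-3) = 18)
a + M(L(-3)) = 18 + (3**3 + 7*3**(3/2)) = 18 + (27 + 7*(3*sqrt(3))) = 18 + (27 + 21*sqrt(3)) = 45 + 21*sqrt(3)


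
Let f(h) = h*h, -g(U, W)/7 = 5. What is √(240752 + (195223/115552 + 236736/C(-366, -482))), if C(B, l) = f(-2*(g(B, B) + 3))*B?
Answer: 5*√119615447655616974/3524336 ≈ 490.67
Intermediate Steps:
g(U, W) = -35 (g(U, W) = -7*5 = -35)
f(h) = h²
C(B, l) = 4096*B (C(B, l) = (-2*(-35 + 3))²*B = (-2*(-32))²*B = 64²*B = 4096*B)
√(240752 + (195223/115552 + 236736/C(-366, -482))) = √(240752 + (195223/115552 + 236736/((4096*(-366))))) = √(240752 + (195223*(1/115552) + 236736/(-1499136))) = √(240752 + (195223/115552 + 236736*(-1/1499136))) = √(240752 + (195223/115552 - 1233/7808)) = √(240752 + 43182049/28194688) = √(6787970707425/28194688) = 5*√119615447655616974/3524336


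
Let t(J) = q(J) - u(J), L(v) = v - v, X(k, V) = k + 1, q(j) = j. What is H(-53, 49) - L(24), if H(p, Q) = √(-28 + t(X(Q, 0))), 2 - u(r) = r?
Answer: √70 ≈ 8.3666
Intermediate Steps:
u(r) = 2 - r
X(k, V) = 1 + k
L(v) = 0
t(J) = -2 + 2*J (t(J) = J - (2 - J) = J + (-2 + J) = -2 + 2*J)
H(p, Q) = √(-28 + 2*Q) (H(p, Q) = √(-28 + (-2 + 2*(1 + Q))) = √(-28 + (-2 + (2 + 2*Q))) = √(-28 + 2*Q))
H(-53, 49) - L(24) = √(-28 + 2*49) - 1*0 = √(-28 + 98) + 0 = √70 + 0 = √70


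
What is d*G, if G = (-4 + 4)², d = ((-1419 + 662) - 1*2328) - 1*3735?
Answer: 0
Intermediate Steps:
d = -6820 (d = (-757 - 2328) - 3735 = -3085 - 3735 = -6820)
G = 0 (G = 0² = 0)
d*G = -6820*0 = 0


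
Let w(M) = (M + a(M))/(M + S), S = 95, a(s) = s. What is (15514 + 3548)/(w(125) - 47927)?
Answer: -419364/1054369 ≈ -0.39774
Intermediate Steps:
w(M) = 2*M/(95 + M) (w(M) = (M + M)/(M + 95) = (2*M)/(95 + M) = 2*M/(95 + M))
(15514 + 3548)/(w(125) - 47927) = (15514 + 3548)/(2*125/(95 + 125) - 47927) = 19062/(2*125/220 - 47927) = 19062/(2*125*(1/220) - 47927) = 19062/(25/22 - 47927) = 19062/(-1054369/22) = 19062*(-22/1054369) = -419364/1054369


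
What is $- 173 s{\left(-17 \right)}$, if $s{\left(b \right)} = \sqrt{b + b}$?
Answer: $- 173 i \sqrt{34} \approx - 1008.8 i$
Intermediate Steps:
$s{\left(b \right)} = \sqrt{2} \sqrt{b}$ ($s{\left(b \right)} = \sqrt{2 b} = \sqrt{2} \sqrt{b}$)
$- 173 s{\left(-17 \right)} = - 173 \sqrt{2} \sqrt{-17} = - 173 \sqrt{2} i \sqrt{17} = - 173 i \sqrt{34}$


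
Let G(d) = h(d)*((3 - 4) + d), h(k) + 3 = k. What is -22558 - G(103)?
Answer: -32758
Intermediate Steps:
h(k) = -3 + k
G(d) = (-1 + d)*(-3 + d) (G(d) = (-3 + d)*((3 - 4) + d) = (-3 + d)*(-1 + d) = (-1 + d)*(-3 + d))
-22558 - G(103) = -22558 - (-1 + 103)*(-3 + 103) = -22558 - 102*100 = -22558 - 1*10200 = -22558 - 10200 = -32758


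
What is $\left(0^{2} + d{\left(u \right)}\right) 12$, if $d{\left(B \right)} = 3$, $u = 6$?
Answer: $36$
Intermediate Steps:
$\left(0^{2} + d{\left(u \right)}\right) 12 = \left(0^{2} + 3\right) 12 = \left(0 + 3\right) 12 = 3 \cdot 12 = 36$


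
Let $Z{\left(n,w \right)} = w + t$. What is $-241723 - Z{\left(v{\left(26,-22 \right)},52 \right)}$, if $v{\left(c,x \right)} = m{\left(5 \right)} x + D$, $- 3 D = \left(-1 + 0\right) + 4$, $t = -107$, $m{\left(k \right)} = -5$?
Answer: $-241668$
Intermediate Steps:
$D = -1$ ($D = - \frac{\left(-1 + 0\right) + 4}{3} = - \frac{-1 + 4}{3} = \left(- \frac{1}{3}\right) 3 = -1$)
$v{\left(c,x \right)} = -1 - 5 x$ ($v{\left(c,x \right)} = - 5 x - 1 = -1 - 5 x$)
$Z{\left(n,w \right)} = -107 + w$ ($Z{\left(n,w \right)} = w - 107 = -107 + w$)
$-241723 - Z{\left(v{\left(26,-22 \right)},52 \right)} = -241723 - \left(-107 + 52\right) = -241723 - -55 = -241723 + 55 = -241668$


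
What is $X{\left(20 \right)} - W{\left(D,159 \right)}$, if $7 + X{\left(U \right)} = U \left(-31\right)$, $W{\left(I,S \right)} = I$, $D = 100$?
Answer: $-727$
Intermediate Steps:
$X{\left(U \right)} = -7 - 31 U$ ($X{\left(U \right)} = -7 + U \left(-31\right) = -7 - 31 U$)
$X{\left(20 \right)} - W{\left(D,159 \right)} = \left(-7 - 620\right) - 100 = -627 - 100 = -727$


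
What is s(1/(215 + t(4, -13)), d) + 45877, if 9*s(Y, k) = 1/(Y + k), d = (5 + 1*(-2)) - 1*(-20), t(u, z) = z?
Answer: 1918713973/41823 ≈ 45877.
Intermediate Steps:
d = 23 (d = (5 - 2) + 20 = 3 + 20 = 23)
s(Y, k) = 1/(9*(Y + k))
s(1/(215 + t(4, -13)), d) + 45877 = 1/(9*(1/(215 - 13) + 23)) + 45877 = 1/(9*(1/202 + 23)) + 45877 = 1/(9*(4647/202)) + 45877 = (⅑)*(202/4647) + 45877 = 202/41823 + 45877 = 1918713973/41823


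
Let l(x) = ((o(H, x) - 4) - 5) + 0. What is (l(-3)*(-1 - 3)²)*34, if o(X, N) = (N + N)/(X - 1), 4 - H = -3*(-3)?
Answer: -4352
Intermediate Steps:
H = -5 (H = 4 - (-3)*(-3) = 4 - 1*9 = 4 - 9 = -5)
o(X, N) = 2*N/(-1 + X) (o(X, N) = (2*N)/(-1 + X) = 2*N/(-1 + X))
l(x) = -9 - x/3 (l(x) = ((2*x/(-1 - 5) - 4) - 5) + 0 = ((2*x/(-6) - 4) - 5) + 0 = ((2*x*(-⅙) - 4) - 5) + 0 = ((-x/3 - 4) - 5) + 0 = ((-4 - x/3) - 5) + 0 = (-9 - x/3) + 0 = -9 - x/3)
(l(-3)*(-1 - 3)²)*34 = ((-9 - ⅓*(-3))*(-1 - 3)²)*34 = ((-9 + 1)*(-4)²)*34 = -8*16*34 = -128*34 = -4352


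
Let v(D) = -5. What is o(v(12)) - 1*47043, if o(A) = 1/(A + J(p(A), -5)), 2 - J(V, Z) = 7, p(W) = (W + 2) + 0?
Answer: -470431/10 ≈ -47043.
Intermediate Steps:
p(W) = 2 + W (p(W) = (2 + W) + 0 = 2 + W)
J(V, Z) = -5 (J(V, Z) = 2 - 1*7 = 2 - 7 = -5)
o(A) = 1/(-5 + A) (o(A) = 1/(A - 5) = 1/(-5 + A))
o(v(12)) - 1*47043 = 1/(-5 - 5) - 1*47043 = 1/(-10) - 47043 = -⅒ - 47043 = -470431/10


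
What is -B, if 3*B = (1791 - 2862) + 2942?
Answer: -1871/3 ≈ -623.67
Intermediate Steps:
B = 1871/3 (B = ((1791 - 2862) + 2942)/3 = (-1071 + 2942)/3 = (⅓)*1871 = 1871/3 ≈ 623.67)
-B = -1*1871/3 = -1871/3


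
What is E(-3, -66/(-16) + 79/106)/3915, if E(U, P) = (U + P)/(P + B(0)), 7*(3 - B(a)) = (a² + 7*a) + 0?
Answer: 793/13064355 ≈ 6.0700e-5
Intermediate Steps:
B(a) = 3 - a - a²/7 (B(a) = 3 - ((a² + 7*a) + 0)/7 = 3 - (a² + 7*a)/7 = 3 + (-a - a²/7) = 3 - a - a²/7)
E(U, P) = (P + U)/(3 + P) (E(U, P) = (U + P)/(P + (3 - 1*0 - ⅐*0²)) = (P + U)/(P + (3 + 0 - ⅐*0)) = (P + U)/(P + (3 + 0 + 0)) = (P + U)/(P + 3) = (P + U)/(3 + P))
E(-3, -66/(-16) + 79/106)/3915 = (((-66/(-16) + 79/106) - 3)/(3 + (-66/(-16) + 79/106)))/3915 = (((-66*(-1/16) + 79*(1/106)) - 3)/(3 + (-66*(-1/16) + 79*(1/106))))*(1/3915) = (((33/8 + 79/106) - 3)/(3 + (33/8 + 79/106)))*(1/3915) = ((2065/424 - 3)/(3 + 2065/424))*(1/3915) = ((793/424)/(3337/424))*(1/3915) = ((424/3337)*(793/424))*(1/3915) = (793/3337)*(1/3915) = 793/13064355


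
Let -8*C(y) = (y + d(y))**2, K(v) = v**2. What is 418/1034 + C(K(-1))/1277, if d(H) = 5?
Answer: 48103/120038 ≈ 0.40073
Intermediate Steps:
C(y) = -(5 + y)**2/8 (C(y) = -(y + 5)**2/8 = -(5 + y)**2/8)
418/1034 + C(K(-1))/1277 = 418/1034 - (5 + (-1)**2)**2/8/1277 = 418*(1/1034) - (5 + 1)**2/8*(1/1277) = 19/47 - 1/8*6**2*(1/1277) = 19/47 - 1/8*36*(1/1277) = 19/47 - 9/2*1/1277 = 19/47 - 9/2554 = 48103/120038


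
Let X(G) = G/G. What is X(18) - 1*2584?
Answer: -2583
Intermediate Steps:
X(G) = 1
X(18) - 1*2584 = 1 - 1*2584 = 1 - 2584 = -2583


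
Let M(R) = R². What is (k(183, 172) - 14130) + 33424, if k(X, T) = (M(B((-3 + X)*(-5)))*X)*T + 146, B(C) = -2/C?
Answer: 328052623/16875 ≈ 19440.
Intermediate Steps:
k(X, T) = 146 + 4*T*X/(15 - 5*X)² (k(X, T) = ((-2*(-1/(5*(-3 + X))))²*X)*T + 146 = ((-2/(15 - 5*X))²*X)*T + 146 = ((4/(15 - 5*X)²)*X)*T + 146 = (4*X/(15 - 5*X)²)*T + 146 = 4*T*X/(15 - 5*X)² + 146 = 146 + 4*T*X/(15 - 5*X)²)
(k(183, 172) - 14130) + 33424 = ((146 + (4/25)*172*183/(-3 + 183)²) - 14130) + 33424 = ((146 + (4/25)*172*183/180²) - 14130) + 33424 = ((146 + (4/25)*172*183*(1/32400)) - 14130) + 33424 = ((146 + 2623/16875) - 14130) + 33424 = (2466373/16875 - 14130) + 33424 = -235977377/16875 + 33424 = 328052623/16875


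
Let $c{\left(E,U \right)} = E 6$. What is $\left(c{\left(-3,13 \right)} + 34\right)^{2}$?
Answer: $256$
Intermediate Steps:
$c{\left(E,U \right)} = 6 E$
$\left(c{\left(-3,13 \right)} + 34\right)^{2} = \left(6 \left(-3\right) + 34\right)^{2} = \left(-18 + 34\right)^{2} = 16^{2} = 256$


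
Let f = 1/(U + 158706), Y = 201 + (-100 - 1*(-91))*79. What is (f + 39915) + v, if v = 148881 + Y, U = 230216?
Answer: 73228567693/388922 ≈ 1.8829e+5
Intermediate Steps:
Y = -510 (Y = 201 + (-100 + 91)*79 = 201 - 9*79 = 201 - 711 = -510)
f = 1/388922 (f = 1/(230216 + 158706) = 1/388922 ≈ 2.5712e-6)
v = 148371 (v = 148881 - 510 = 148371)
(f + 39915) + v = (1/388922 + 39915) + 148371 = 15523821631/388922 + 148371 = 73228567693/388922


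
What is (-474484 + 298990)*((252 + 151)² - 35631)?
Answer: -22248778332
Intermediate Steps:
(-474484 + 298990)*((252 + 151)² - 35631) = -175494*(403² - 35631) = -175494*(162409 - 35631) = -175494*126778 = -22248778332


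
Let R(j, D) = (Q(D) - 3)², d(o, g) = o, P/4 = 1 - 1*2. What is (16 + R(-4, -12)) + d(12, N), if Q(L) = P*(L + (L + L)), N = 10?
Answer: 19909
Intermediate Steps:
P = -4 (P = 4*(1 - 1*2) = 4*(1 - 2) = 4*(-1) = -4)
Q(L) = -12*L (Q(L) = -4*(L + (L + L)) = -4*(L + 2*L) = -12*L)
R(j, D) = (-3 - 12*D)² (R(j, D) = (-12*D - 3)² = (-3 - 12*D)²)
(16 + R(-4, -12)) + d(12, N) = (16 + 9*(1 + 4*(-12))²) + 12 = (16 + 9*(1 - 48)²) + 12 = (16 + 9*(-47)²) + 12 = (16 + 9*2209) + 12 = (16 + 19881) + 12 = 19897 + 12 = 19909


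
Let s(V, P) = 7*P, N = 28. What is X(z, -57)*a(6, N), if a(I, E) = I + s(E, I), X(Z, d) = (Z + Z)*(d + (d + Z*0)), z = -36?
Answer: 393984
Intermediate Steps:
X(Z, d) = 4*Z*d (X(Z, d) = (2*Z)*(d + (d + 0)) = (2*Z)*(d + d) = (2*Z)*(2*d) = 4*Z*d)
a(I, E) = 8*I (a(I, E) = I + 7*I = 8*I)
X(z, -57)*a(6, N) = (4*(-36)*(-57))*(8*6) = 8208*48 = 393984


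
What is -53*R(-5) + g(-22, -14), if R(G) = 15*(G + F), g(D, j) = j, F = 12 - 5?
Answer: -1604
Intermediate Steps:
F = 7
R(G) = 105 + 15*G (R(G) = 15*(G + 7) = 15*(7 + G) = 105 + 15*G)
-53*R(-5) + g(-22, -14) = -53*(105 + 15*(-5)) - 14 = -53*(105 - 75) - 14 = -53*30 - 14 = -1590 - 14 = -1604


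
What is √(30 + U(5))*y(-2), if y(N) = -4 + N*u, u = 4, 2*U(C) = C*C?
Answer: -6*√170 ≈ -78.230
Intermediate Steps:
U(C) = C²/2 (U(C) = (C*C)/2 = C²/2)
y(N) = -4 + 4*N (y(N) = -4 + N*4 = -4 + 4*N)
√(30 + U(5))*y(-2) = √(30 + (½)*5²)*(-4 + 4*(-2)) = √(30 + (½)*25)*(-4 - 8) = √(30 + 25/2)*(-12) = √(85/2)*(-12) = (√170/2)*(-12) = -6*√170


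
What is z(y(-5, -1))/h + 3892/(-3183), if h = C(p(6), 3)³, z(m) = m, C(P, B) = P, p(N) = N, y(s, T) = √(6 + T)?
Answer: -3892/3183 + √5/216 ≈ -1.2124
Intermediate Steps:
h = 216 (h = 6³ = 216)
z(y(-5, -1))/h + 3892/(-3183) = √(6 - 1)/216 + 3892/(-3183) = √5*(1/216) + 3892*(-1/3183) = √5/216 - 3892/3183 = -3892/3183 + √5/216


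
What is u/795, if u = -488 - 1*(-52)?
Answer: -436/795 ≈ -0.54843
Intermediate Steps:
u = -436 (u = -488 + 52 = -436)
u/795 = -436/795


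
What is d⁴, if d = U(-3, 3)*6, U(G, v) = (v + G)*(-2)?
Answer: 0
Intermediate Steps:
U(G, v) = -2*G - 2*v (U(G, v) = (G + v)*(-2) = -2*G - 2*v)
d = 0 (d = (-2*(-3) - 2*3)*6 = (6 - 6)*6 = 0*6 = 0)
d⁴ = 0⁴ = 0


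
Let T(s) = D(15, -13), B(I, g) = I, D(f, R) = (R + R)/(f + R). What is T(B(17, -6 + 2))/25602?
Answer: -13/25602 ≈ -0.00050777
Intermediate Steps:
D(f, R) = 2*R/(R + f) (D(f, R) = (2*R)/(R + f) = 2*R/(R + f))
T(s) = -13 (T(s) = 2*(-13)/(-13 + 15) = 2*(-13)/2 = 2*(-13)*(1/2) = -13)
T(B(17, -6 + 2))/25602 = -13/25602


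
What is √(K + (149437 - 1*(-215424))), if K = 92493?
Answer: √457354 ≈ 676.28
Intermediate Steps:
√(K + (149437 - 1*(-215424))) = √(92493 + (149437 - 1*(-215424))) = √(92493 + (149437 + 215424)) = √(92493 + 364861) = √457354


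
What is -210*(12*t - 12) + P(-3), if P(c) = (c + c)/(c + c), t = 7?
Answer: -15119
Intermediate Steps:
P(c) = 1 (P(c) = (2*c)/((2*c)) = (2*c)*(1/(2*c)) = 1)
-210*(12*t - 12) + P(-3) = -210*(12*7 - 12) + 1 = -210*(84 - 12) + 1 = -210*72 + 1 = -15120 + 1 = -15119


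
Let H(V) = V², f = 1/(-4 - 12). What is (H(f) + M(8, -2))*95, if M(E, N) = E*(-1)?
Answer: -194465/256 ≈ -759.63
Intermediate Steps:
M(E, N) = -E
f = -1/16 (f = 1/(-16) = -1/16 ≈ -0.062500)
(H(f) + M(8, -2))*95 = ((-1/16)² - 1*8)*95 = (1/256 - 8)*95 = -2047/256*95 = -194465/256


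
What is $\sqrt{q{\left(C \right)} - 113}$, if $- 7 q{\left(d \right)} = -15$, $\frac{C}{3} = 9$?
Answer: $\frac{2 i \sqrt{1358}}{7} \approx 10.529 i$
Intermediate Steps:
$C = 27$ ($C = 3 \cdot 9 = 27$)
$q{\left(d \right)} = \frac{15}{7}$ ($q{\left(d \right)} = \left(- \frac{1}{7}\right) \left(-15\right) = \frac{15}{7}$)
$\sqrt{q{\left(C \right)} - 113} = \sqrt{\frac{15}{7} - 113} = \sqrt{- \frac{776}{7}} = \frac{2 i \sqrt{1358}}{7}$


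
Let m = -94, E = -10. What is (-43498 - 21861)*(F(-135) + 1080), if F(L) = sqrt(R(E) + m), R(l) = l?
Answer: -70587720 - 130718*I*sqrt(26) ≈ -7.0588e+7 - 6.6653e+5*I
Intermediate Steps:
F(L) = 2*I*sqrt(26) (F(L) = sqrt(-10 - 94) = sqrt(-104) = 2*I*sqrt(26))
(-43498 - 21861)*(F(-135) + 1080) = (-43498 - 21861)*(2*I*sqrt(26) + 1080) = -65359*(1080 + 2*I*sqrt(26)) = -70587720 - 130718*I*sqrt(26)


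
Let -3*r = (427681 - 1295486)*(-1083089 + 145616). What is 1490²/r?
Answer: -444020/54236250451 ≈ -8.1868e-6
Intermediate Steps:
r = -271181252255 (r = -(427681 - 1295486)*(-1083089 + 145616)/3 = -(-867805)*(-937473)/3 = -⅓*813543756765 = -271181252255)
1490²/r = 1490²/(-271181252255) = 2220100*(-1/271181252255) = -444020/54236250451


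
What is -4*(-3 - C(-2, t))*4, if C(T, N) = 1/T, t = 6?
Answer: 40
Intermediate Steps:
-4*(-3 - C(-2, t))*4 = -4*(-3 - 1/(-2))*4 = -4*(-3 - 1*(-1/2))*4 = -4*(-3 + 1/2)*4 = -4*(-5/2)*4 = 10*4 = 40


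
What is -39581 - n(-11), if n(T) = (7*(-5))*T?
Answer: -39966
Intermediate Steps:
n(T) = -35*T
-39581 - n(-11) = -39581 - (-35)*(-11) = -39581 - 1*385 = -39581 - 385 = -39966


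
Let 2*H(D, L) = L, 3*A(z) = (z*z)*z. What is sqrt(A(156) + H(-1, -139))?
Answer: sqrt(5061610)/2 ≈ 1124.9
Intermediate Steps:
A(z) = z**3/3 (A(z) = ((z*z)*z)/3 = (z**2*z)/3 = z**3/3)
H(D, L) = L/2
sqrt(A(156) + H(-1, -139)) = sqrt((1/3)*156**3 + (1/2)*(-139)) = sqrt((1/3)*3796416 - 139/2) = sqrt(1265472 - 139/2) = sqrt(2530805/2) = sqrt(5061610)/2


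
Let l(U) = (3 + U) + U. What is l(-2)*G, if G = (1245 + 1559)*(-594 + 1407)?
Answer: -2279652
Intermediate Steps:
l(U) = 3 + 2*U
G = 2279652 (G = 2804*813 = 2279652)
l(-2)*G = (3 + 2*(-2))*2279652 = (3 - 4)*2279652 = -1*2279652 = -2279652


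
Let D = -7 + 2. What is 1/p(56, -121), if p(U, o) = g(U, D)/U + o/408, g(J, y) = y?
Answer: -1428/551 ≈ -2.5917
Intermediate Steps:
D = -5
p(U, o) = -5/U + o/408
1/p(56, -121) = 1/(-5/56 + (1/408)*(-121)) = 1/(-5*1/56 - 121/408) = 1/(-5/56 - 121/408) = 1/(-551/1428) = -1428/551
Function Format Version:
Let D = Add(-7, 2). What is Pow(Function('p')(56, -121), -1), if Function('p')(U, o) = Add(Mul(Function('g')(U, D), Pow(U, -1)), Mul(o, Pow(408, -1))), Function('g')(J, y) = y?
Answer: Rational(-1428, 551) ≈ -2.5917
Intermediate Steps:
D = -5
Function('p')(U, o) = Add(Mul(-5, Pow(U, -1)), Mul(Rational(1, 408), o)) (Function('p')(U, o) = Add(Mul(-5, Pow(U, -1)), Mul(o, Pow(408, -1))) = Add(Mul(-5, Pow(U, -1)), Mul(o, Rational(1, 408))) = Add(Mul(-5, Pow(U, -1)), Mul(Rational(1, 408), o)))
Pow(Function('p')(56, -121), -1) = Pow(Add(Mul(-5, Pow(56, -1)), Mul(Rational(1, 408), -121)), -1) = Pow(Add(Mul(-5, Rational(1, 56)), Rational(-121, 408)), -1) = Pow(Add(Rational(-5, 56), Rational(-121, 408)), -1) = Pow(Rational(-551, 1428), -1) = Rational(-1428, 551)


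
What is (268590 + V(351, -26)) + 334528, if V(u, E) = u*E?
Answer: 593992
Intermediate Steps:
V(u, E) = E*u
(268590 + V(351, -26)) + 334528 = (268590 - 26*351) + 334528 = (268590 - 9126) + 334528 = 259464 + 334528 = 593992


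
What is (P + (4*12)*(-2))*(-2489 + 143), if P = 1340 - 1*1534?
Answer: 680340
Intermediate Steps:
P = -194 (P = 1340 - 1534 = -194)
(P + (4*12)*(-2))*(-2489 + 143) = (-194 + (4*12)*(-2))*(-2489 + 143) = (-194 + 48*(-2))*(-2346) = (-194 - 96)*(-2346) = -290*(-2346) = 680340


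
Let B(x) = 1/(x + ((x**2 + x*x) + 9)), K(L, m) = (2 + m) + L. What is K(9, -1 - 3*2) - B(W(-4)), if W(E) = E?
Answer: 147/37 ≈ 3.9730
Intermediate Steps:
K(L, m) = 2 + L + m
B(x) = 1/(9 + x + 2*x**2) (B(x) = 1/(x + ((x**2 + x**2) + 9)) = 1/(x + (2*x**2 + 9)) = 1/(x + (9 + 2*x**2)) = 1/(9 + x + 2*x**2))
K(9, -1 - 3*2) - B(W(-4)) = (2 + 9 + (-1 - 3*2)) - 1/(9 - 4 + 2*(-4)**2) = (2 + 9 + (-1 - 6)) - 1/(9 - 4 + 2*16) = (2 + 9 - 7) - 1/(9 - 4 + 32) = 4 - 1/37 = 147/37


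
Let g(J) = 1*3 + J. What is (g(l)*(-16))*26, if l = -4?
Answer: 416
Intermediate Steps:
g(J) = 3 + J
(g(l)*(-16))*26 = ((3 - 4)*(-16))*26 = -1*(-16)*26 = 16*26 = 416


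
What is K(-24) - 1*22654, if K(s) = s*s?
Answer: -22078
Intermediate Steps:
K(s) = s**2
K(-24) - 1*22654 = (-24)**2 - 1*22654 = 576 - 22654 = -22078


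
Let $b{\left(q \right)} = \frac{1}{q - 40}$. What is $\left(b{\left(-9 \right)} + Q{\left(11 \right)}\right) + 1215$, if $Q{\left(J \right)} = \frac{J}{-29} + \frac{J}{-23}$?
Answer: $\frac{39681150}{32683} \approx 1214.1$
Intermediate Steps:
$Q{\left(J \right)} = - \frac{52 J}{667}$ ($Q{\left(J \right)} = J \left(- \frac{1}{29}\right) + J \left(- \frac{1}{23}\right) = - \frac{J}{29} - \frac{J}{23} = - \frac{52 J}{667}$)
$b{\left(q \right)} = \frac{1}{-40 + q}$
$\left(b{\left(-9 \right)} + Q{\left(11 \right)}\right) + 1215 = \left(\frac{1}{-40 - 9} - \frac{572}{667}\right) + 1215 = \left(\frac{1}{-49} - \frac{572}{667}\right) + 1215 = \left(- \frac{1}{49} - \frac{572}{667}\right) + 1215 = - \frac{28695}{32683} + 1215 = \frac{39681150}{32683}$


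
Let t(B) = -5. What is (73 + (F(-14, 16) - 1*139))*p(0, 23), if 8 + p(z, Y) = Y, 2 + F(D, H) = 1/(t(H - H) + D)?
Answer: -19395/19 ≈ -1020.8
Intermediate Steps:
F(D, H) = -2 + 1/(-5 + D)
p(z, Y) = -8 + Y
(73 + (F(-14, 16) - 1*139))*p(0, 23) = (73 + ((11 - 2*(-14))/(-5 - 14) - 1*139))*(-8 + 23) = (73 + ((11 + 28)/(-19) - 139))*15 = (73 + (-1/19*39 - 139))*15 = (73 + (-39/19 - 139))*15 = (73 - 2680/19)*15 = -1293/19*15 = -19395/19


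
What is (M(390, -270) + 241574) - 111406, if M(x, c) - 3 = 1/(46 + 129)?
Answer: 22779926/175 ≈ 1.3017e+5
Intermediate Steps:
M(x, c) = 526/175 (M(x, c) = 3 + 1/(46 + 129) = 3 + 1/175 = 526/175)
(M(390, -270) + 241574) - 111406 = (526/175 + 241574) - 111406 = 42275976/175 - 111406 = 22779926/175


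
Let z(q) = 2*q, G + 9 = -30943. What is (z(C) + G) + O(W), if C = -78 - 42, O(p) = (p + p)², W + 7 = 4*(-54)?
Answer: 167724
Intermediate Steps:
G = -30952 (G = -9 - 30943 = -30952)
W = -223 (W = -7 + 4*(-54) = -7 - 216 = -223)
O(p) = 4*p² (O(p) = (2*p)² = 4*p²)
C = -120
(z(C) + G) + O(W) = (2*(-120) - 30952) + 4*(-223)² = (-240 - 30952) + 4*49729 = -31192 + 198916 = 167724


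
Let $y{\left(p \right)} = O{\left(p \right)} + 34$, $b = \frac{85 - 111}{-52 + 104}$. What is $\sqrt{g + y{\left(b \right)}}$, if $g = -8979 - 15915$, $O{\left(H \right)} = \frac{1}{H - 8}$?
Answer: $\frac{3 i \sqrt{798286}}{17} \approx 157.67 i$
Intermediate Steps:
$O{\left(H \right)} = \frac{1}{-8 + H}$
$b = - \frac{1}{2}$ ($b = - \frac{26}{52} = \left(-26\right) \frac{1}{52} = - \frac{1}{2} \approx -0.5$)
$g = -24894$
$y{\left(p \right)} = 34 + \frac{1}{-8 + p}$ ($y{\left(p \right)} = \frac{1}{-8 + p} + 34 = 34 + \frac{1}{-8 + p}$)
$\sqrt{g + y{\left(b \right)}} = \sqrt{-24894 + \frac{-271 + 34 \left(- \frac{1}{2}\right)}{-8 - \frac{1}{2}}} = \sqrt{-24894 + \frac{-271 - 17}{- \frac{17}{2}}} = \sqrt{-24894 - - \frac{576}{17}} = \sqrt{-24894 + \frac{576}{17}} = \sqrt{- \frac{422622}{17}} = \frac{3 i \sqrt{798286}}{17}$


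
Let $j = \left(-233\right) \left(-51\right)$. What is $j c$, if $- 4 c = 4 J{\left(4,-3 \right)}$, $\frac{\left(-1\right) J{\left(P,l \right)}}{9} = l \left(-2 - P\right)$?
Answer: $1925046$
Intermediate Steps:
$J{\left(P,l \right)} = - 9 l \left(-2 - P\right)$
$j = 11883$
$c = 162$ ($c = - \frac{4 \cdot 9 \left(-3\right) \left(2 + 4\right)}{4} = - \frac{4 \cdot 9 \left(-3\right) 6}{4} = - \frac{4 \left(-162\right)}{4} = \left(- \frac{1}{4}\right) \left(-648\right) = 162$)
$j c = 11883 \cdot 162 = 1925046$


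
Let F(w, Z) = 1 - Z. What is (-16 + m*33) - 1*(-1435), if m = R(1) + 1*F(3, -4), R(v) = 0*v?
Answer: 1584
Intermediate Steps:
R(v) = 0
m = 5 (m = 0 + 1*(1 - 1*(-4)) = 0 + 1*(1 + 4) = 0 + 1*5 = 0 + 5 = 5)
(-16 + m*33) - 1*(-1435) = (-16 + 5*33) - 1*(-1435) = (-16 + 165) + 1435 = 149 + 1435 = 1584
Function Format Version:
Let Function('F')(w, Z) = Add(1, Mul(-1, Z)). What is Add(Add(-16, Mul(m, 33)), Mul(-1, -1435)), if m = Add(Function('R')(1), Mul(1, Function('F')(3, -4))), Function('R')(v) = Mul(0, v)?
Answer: 1584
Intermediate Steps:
Function('R')(v) = 0
m = 5 (m = Add(0, Mul(1, Add(1, Mul(-1, -4)))) = Add(0, Mul(1, Add(1, 4))) = Add(0, Mul(1, 5)) = Add(0, 5) = 5)
Add(Add(-16, Mul(m, 33)), Mul(-1, -1435)) = Add(Add(-16, Mul(5, 33)), Mul(-1, -1435)) = Add(Add(-16, 165), 1435) = Add(149, 1435) = 1584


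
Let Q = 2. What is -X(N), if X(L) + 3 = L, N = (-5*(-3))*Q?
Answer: -27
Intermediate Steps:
N = 30 (N = -5*(-3)*2 = 15*2 = 30)
X(L) = -3 + L
-X(N) = -(-3 + 30) = -1*27 = -27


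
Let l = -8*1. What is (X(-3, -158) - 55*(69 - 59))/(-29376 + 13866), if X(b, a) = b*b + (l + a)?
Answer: 707/15510 ≈ 0.045583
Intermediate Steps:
l = -8
X(b, a) = -8 + a + b**2 (X(b, a) = b*b + (-8 + a) = b**2 + (-8 + a) = -8 + a + b**2)
(X(-3, -158) - 55*(69 - 59))/(-29376 + 13866) = ((-8 - 158 + (-3)**2) - 55*(69 - 59))/(-29376 + 13866) = ((-8 - 158 + 9) - 55*10)/(-15510) = (-157 - 550)*(-1/15510) = -707*(-1/15510) = 707/15510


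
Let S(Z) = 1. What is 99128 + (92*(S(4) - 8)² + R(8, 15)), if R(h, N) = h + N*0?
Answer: 103644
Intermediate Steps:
R(h, N) = h (R(h, N) = h + 0 = h)
99128 + (92*(S(4) - 8)² + R(8, 15)) = 99128 + (92*(1 - 8)² + 8) = 99128 + (92*(-7)² + 8) = 99128 + (92*49 + 8) = 99128 + (4508 + 8) = 99128 + 4516 = 103644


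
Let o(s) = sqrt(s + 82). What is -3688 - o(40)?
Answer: -3688 - sqrt(122) ≈ -3699.0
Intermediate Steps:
o(s) = sqrt(82 + s)
-3688 - o(40) = -3688 - sqrt(82 + 40) = -3688 - sqrt(122)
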